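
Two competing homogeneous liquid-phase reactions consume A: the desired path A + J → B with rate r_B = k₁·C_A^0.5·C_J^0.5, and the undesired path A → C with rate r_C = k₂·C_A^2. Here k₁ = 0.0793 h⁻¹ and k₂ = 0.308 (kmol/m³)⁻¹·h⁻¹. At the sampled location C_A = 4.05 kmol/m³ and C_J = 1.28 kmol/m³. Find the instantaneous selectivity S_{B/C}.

S_{B/C} = r_B/r_C = (k₁·C_A^0.5·C_J^0.5)/(k₂·C_A^2) = (k₁/k₂)·C_A^-1.5·C_J^0.5.
= (0.0793×4.050^0.5×1.280^0.5) / (0.308×4.050^2) = 0.1806/5.052 = 0.0357.

0.0357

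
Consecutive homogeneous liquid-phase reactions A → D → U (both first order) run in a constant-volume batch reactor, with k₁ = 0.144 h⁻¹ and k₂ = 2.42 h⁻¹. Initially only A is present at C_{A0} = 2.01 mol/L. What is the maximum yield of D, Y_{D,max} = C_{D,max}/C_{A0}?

Evaluating C_D at t_opt = ln(k₂/k₁)/(k₂−k₁) gives C_{D,max}/C_{A0} = (k₁/k₂)^[k₂/(k₂−k₁)].
= (0.144/2.42)^(2.42/(2.42−0.144)) = (0.05950)^(1.063) = 0.04978.

0.0498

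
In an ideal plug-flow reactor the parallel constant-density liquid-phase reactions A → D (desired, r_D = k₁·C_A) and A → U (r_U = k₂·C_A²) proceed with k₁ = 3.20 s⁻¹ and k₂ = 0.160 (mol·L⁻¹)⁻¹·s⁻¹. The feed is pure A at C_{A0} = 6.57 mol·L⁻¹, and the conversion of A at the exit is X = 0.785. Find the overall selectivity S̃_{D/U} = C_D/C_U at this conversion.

C_A = C_{A0}(1−X) = 1.413 mol·L⁻¹.
Along a PFR/batch, dC_D/dC_A = −r_D/(r_D+r_U) = −k₁/(k₁+k₂·C_A).
Integrating from C_{A0} to C_A: C_D = (3.20/0.160)·ln[(3.20+0.160·6.57)/(3.20+0.160·1.41)] = 20.00·ln(4.251/3.426) = 4.316 mol·L⁻¹.
C_U = (C_{A0}−C_A)−C_D = 0.8413 mol·L⁻¹; S̃_{D/U} = 4.316/0.8413 = 5.13.

5.13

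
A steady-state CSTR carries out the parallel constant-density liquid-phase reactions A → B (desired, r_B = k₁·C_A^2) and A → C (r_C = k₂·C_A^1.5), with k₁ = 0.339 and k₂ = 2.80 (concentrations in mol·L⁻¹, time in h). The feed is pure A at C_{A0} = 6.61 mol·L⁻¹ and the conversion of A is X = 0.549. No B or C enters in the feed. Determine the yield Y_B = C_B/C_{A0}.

Exit C_A = C_{A0}(1−X) = 6.61×0.451 = 2.981 mol·L⁻¹.
A CSTR operates uniformly at the exit composition, giving r_B = 3.013 and r_C = 14.41 (each k·C_A^n at C_A = 2.981).
Fraction of consumed A going to B: r_B/(r_B+r_C) = 0.1729.
C_B = 0.1729·C_{A0}·X = 0.1729×6.61×0.549 = 0.627 mol·L⁻¹; Y_B = C_B/C_{A0} = 0.0949.

0.0949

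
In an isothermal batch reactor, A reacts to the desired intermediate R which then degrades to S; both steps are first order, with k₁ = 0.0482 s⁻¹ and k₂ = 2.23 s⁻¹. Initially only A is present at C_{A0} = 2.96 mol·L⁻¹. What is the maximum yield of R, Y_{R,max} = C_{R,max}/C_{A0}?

For a first-order series the maximum intermediate yield is C_{R,max}/C_{A0} = (k₁/k₂)^[k₂/(k₂−k₁)].
= (0.0482/2.23)^(2.23/(2.23−0.0482)) = (0.02161)^(1.022) = 0.01986.

0.0199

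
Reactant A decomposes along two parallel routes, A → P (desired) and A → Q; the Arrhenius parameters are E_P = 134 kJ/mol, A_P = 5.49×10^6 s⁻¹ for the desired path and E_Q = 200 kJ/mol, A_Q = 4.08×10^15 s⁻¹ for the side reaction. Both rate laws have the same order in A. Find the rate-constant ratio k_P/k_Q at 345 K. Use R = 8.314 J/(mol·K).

13.2

k_P/k_Q = (A_P/A_Q)·exp[−(E_P−E_Q)/(RT)] = (A_P/A_Q)·exp[(E_Q−E_P)/(RT)].
(E_Q−E_P)/(RT) = (200−134)×10³/(8.314×345) = 66000/2868 = 23.01.
k_P/k_Q = (5.49×10^6/4.08×10^15)·exp(23.01) = 1.346×10^-9 × 9.842×10^9 = 13.2.
Since E_P < E_Q, lowering the temperature improves selectivity toward P.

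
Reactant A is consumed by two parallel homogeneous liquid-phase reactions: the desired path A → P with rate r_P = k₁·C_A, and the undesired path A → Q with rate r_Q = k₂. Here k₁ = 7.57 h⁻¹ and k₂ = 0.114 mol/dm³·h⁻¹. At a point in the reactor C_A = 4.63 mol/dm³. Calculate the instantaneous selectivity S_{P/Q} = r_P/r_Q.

307

S_{P/Q} = r_P/r_Q = (k₁·C_A)/(k₂) = (k₁/k₂)·C_A.
= (7.57×4.630) / (0.114) = 35.05/0.1140 = 307.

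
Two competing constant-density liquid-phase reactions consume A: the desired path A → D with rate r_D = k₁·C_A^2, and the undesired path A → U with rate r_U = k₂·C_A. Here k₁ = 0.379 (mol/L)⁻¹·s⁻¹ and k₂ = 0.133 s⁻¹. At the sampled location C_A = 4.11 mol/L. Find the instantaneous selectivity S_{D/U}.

11.7

S_{D/U} = r_D/r_U = (k₁·C_A^2)/(k₂·C_A) = (k₁/k₂)·C_A.
= (0.379×4.110^2) / (0.133×4.110) = 6.402/0.5466 = 11.7.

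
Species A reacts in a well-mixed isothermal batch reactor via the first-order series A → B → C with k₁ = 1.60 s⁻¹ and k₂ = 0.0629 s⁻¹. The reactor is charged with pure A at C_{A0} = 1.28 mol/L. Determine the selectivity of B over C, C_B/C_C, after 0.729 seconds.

The intermediate concentration in a first-order A→B→C sequence is C_B = k₁C_{A0}(e^(−k₁t) − e^(−k₂t))/(k₂−k₁).
e^(−k₁t) = e^(−1.60×0.729) = e^(−1.166) = 0.3115; e^(−k₂t) = e^(−0.04585) = 0.9552.
C_B = 1.60×1.28/(0.0629−1.60) × (0.3115−0.9552) = (-1.332)×(-0.6437) = 0.8576 mol/L.
C_A = C_{A0}e^(−k₁t) = 0.3987 mol/L, so C_C = C_{A0}−C_A−C_B = 0.02365 mol/L; C_B/C_C = 36.3.

36.3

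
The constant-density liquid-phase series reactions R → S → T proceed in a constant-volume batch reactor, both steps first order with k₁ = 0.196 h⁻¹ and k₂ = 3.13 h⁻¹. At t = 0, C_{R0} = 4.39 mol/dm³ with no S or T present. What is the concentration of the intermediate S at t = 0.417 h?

0.191 mol/dm³

For first-order series with pure R initially, C_S(t) = k₁C_{R0}/(k₂−k₁)·(e^(−k₁t) − e^(−k₂t)).
e^(−k₁t) = e^(−0.196×0.417) = e^(−0.08173) = 0.9215; e^(−k₂t) = e^(−1.305) = 0.2711.
C_S = 0.196×4.39/(3.13−0.196) × (0.9215−0.2711) = 0.2933×0.6504 = 0.1907 mol/dm³.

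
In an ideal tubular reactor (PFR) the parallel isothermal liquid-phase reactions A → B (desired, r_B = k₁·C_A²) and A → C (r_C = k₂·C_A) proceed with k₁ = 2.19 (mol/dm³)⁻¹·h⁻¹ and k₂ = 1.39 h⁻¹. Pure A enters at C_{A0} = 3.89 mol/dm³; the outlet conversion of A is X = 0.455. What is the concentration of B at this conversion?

1.45 mol/dm³

C_A = C_{A0}(1−X) = 2.120 mol/dm³.
Along a PFR/batch, dC_C/dC_A = −r_C/(r_B+r_C) = −k₂/(k₂+k₁·C_A).
Integrating from C_{A0} to C_A: C_C = (1.39/2.19)·ln[(1.39+2.19·3.89)/(1.39+2.19·2.12)] = 0.6347·ln(9.909/6.033) = 0.3150 mol/dm³.
Then C_B = (C_{A0}−C_A) − C_C = 1.770 − 0.3150 = 1.455 mol/dm³.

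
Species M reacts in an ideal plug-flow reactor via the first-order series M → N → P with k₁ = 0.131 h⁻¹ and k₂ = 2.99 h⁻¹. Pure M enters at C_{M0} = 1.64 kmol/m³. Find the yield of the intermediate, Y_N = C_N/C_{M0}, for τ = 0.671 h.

For first-order series with pure M initially, C_N(τ) = k₁C_{M0}/(k₂−k₁)·(e^(−k₁τ) − e^(−k₂τ)).
e^(−k₁τ) = e^(−0.131×0.671) = e^(−0.08790) = 0.9159; e^(−k₂τ) = e^(−2.006) = 0.1345.
C_N = 0.131×1.64/(2.99−0.131) × (0.9159−0.1345) = 0.07515×0.7814 = 0.05872 kmol/m³.
Y_N = C_N/C_{M0} = 0.05872/1.64 = 0.0358.

0.0358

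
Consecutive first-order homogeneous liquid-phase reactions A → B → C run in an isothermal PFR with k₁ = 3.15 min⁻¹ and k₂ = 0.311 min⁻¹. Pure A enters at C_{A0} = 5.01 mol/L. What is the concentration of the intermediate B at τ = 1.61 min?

For first-order series with pure A initially, C_B(τ) = k₁C_{A0}/(k₂−k₁)·(e^(−k₁τ) − e^(−k₂τ)).
e^(−k₁τ) = e^(−3.15×1.61) = e^(−5.072) = 0.006273; e^(−k₂τ) = e^(−0.5007) = 0.6061.
C_B = 3.15×5.01/(0.311−3.15) × (0.006273−0.6061) = (-5.559)×(-0.5998) = 3.334 mol/L.

3.33 mol/L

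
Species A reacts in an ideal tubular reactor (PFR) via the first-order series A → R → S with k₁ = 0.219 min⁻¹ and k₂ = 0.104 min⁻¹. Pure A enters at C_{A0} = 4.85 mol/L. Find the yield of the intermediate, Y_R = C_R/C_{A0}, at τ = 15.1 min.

For first-order series with pure A initially, C_R(τ) = k₁C_{A0}/(k₂−k₁)·(e^(−k₁τ) − e^(−k₂τ)).
e^(−k₁τ) = e^(−0.219×15.1) = e^(−3.307) = 0.03663; e^(−k₂τ) = e^(−1.570) = 0.2080.
C_R = 0.219×4.85/(0.104−0.219) × (0.03663−0.2080) = (-9.236)×(-0.1713) = 1.582 mol/L.
Y_R = C_R/C_{A0} = 1.582/4.85 = 0.326.

0.326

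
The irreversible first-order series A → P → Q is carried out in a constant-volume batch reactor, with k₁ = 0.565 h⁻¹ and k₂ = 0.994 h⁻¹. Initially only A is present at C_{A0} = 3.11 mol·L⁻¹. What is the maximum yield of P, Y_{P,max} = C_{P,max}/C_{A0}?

For a first-order series the maximum intermediate yield is C_{P,max}/C_{A0} = (k₁/k₂)^[k₂/(k₂−k₁)].
= (0.565/0.994)^(0.994/(0.994−0.565)) = (0.5684)^(2.317) = 0.2701.

0.270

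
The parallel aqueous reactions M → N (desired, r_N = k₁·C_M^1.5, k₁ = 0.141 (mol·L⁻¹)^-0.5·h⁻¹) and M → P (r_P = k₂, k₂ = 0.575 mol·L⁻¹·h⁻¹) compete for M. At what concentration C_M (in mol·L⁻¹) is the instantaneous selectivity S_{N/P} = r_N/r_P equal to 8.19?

10.4 mol·L⁻¹

S_{N/P} = (k₁/k₂)·C_M^1.5 ⇒ C_M = (S·k₂/k₁)^(1/1.5).
= (8.19×0.575/0.141)^(0.6667) = (33.40)^(0.6667) = 10.4 mol·L⁻¹.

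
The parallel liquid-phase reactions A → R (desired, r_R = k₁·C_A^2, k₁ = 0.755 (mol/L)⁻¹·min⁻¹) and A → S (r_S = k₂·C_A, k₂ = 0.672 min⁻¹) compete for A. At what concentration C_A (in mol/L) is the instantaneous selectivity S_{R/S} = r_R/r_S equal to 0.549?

0.489 mol/L

S_{R/S} = (k₁/k₂)·C_A ⇒ C_A = S·k₂/k₁.
= 0.549×0.672/0.755 = 0.489 mol/L.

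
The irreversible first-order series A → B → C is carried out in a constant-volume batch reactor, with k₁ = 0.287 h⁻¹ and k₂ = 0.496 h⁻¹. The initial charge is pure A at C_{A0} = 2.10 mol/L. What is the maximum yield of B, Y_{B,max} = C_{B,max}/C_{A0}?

0.273

Evaluating C_B at t_opt = ln(k₂/k₁)/(k₂−k₁) gives C_{B,max}/C_{A0} = (k₁/k₂)^[k₂/(k₂−k₁)].
= (0.287/0.496)^(0.496/(0.496−0.287)) = (0.5786)^(2.373) = 0.2730.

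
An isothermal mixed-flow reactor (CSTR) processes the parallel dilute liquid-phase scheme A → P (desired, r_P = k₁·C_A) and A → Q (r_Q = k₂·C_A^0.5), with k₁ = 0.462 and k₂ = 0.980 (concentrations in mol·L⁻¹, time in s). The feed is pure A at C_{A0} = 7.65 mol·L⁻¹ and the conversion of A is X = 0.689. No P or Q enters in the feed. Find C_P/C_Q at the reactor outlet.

0.727

Exit C_A = C_{A0}(1−X) = 7.65×0.311 = 2.379 mol·L⁻¹.
A CSTR operates uniformly at the exit composition, giving r_P = 1.099 and r_Q = 1.512 (each k·C_A^n at C_A = 2.379).
Overall selectivity = C_P/C_Q = r_Pτ/(r_Qτ) = r_P/r_Q = 0.727.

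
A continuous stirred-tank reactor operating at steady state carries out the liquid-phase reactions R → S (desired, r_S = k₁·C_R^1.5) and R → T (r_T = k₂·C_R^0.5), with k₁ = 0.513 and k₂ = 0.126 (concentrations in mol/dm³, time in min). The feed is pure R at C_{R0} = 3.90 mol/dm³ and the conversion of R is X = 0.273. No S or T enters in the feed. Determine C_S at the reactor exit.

0.980 mol/dm³

Exit C_R = C_{R0}(1−X) = 3.90×0.727 = 2.835 mol/dm³.
In a CSTR the entire volume is at exit conditions, so r_S = 0.513×2.835^1.5 = 2.449 and r_T = 0.126×2.835^0.5 = 0.2122.
Fraction of consumed R going to S: r_S/(r_S+r_T) = 0.9203.
C_S = 0.9203·C_{R0}·X = 0.9203×3.90×0.273 = 0.980 mol/dm³.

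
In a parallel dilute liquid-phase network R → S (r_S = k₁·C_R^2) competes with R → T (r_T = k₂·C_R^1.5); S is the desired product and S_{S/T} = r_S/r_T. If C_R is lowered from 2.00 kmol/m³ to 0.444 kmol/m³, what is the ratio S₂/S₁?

S_{S/T} = (k₁/k₂)·C_R^0.5, so S₂/S₁ = (C_{R,2}/C_{R,1})^0.5.
= (0.444/2.00)^0.5 = (0.2220)^0.5 = 0.471.

0.471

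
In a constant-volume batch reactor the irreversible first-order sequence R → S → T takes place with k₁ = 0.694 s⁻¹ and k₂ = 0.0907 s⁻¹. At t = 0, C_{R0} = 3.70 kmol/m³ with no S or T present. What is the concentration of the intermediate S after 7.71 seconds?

Solving the coupled first-order balances gives C_S(t) = [k₁/(k₂−k₁)]·C_{R0}·(e^(−k₁t) − e^(−k₂t)).
e^(−k₁t) = e^(−0.694×7.71) = e^(−5.351) = 0.004745; e^(−k₂t) = e^(−0.6993) = 0.4969.
C_S = 0.694×3.70/(0.0907−0.694) × (0.004745−0.4969) = (-4.256)×(-0.4922) = 2.095 kmol/m³.

2.09 kmol/m³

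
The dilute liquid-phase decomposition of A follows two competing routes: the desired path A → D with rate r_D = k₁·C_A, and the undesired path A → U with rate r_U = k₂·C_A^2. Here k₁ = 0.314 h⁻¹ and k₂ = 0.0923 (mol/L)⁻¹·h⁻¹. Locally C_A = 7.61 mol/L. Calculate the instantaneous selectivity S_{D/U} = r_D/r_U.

0.447

S_{D/U} = r_D/r_U = (k₁·C_A)/(k₂·C_A^2) = (k₁/k₂)·C_A⁻¹.
= (0.314×7.610) / (0.0923×7.610^2) = 2.390/5.345 = 0.447.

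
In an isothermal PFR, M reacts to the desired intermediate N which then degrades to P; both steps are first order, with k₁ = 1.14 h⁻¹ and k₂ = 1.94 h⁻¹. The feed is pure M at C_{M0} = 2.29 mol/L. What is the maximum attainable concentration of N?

For a first-order series the maximum intermediate yield is C_{N,max}/C_{M0} = (k₁/k₂)^[k₂/(k₂−k₁)].
= (1.14/1.94)^(1.94/(1.94−1.14)) = (0.5876)^(2.425) = 0.2755.
C_{N,max} = 0.2755×2.29 = 0.631 mol/L.

0.631 mol/L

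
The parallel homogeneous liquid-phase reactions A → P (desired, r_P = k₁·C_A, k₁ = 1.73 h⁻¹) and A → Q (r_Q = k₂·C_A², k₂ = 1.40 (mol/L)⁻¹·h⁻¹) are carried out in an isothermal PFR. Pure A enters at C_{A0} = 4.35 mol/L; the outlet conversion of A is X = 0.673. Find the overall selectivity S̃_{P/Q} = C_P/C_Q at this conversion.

C_A = C_{A0}(1−X) = 1.422 mol/L.
Along a PFR/batch, dC_P/dC_A = −r_P/(r_P+r_Q) = −k₁/(k₁+k₂·C_A).
Integrating from C_{A0} to C_A: C_P = (1.73/1.40)·ln[(1.73+1.40·4.35)/(1.73+1.40·1.42)] = 1.236·ln(7.820/3.721) = 0.9176 mol/L.
C_Q = (C_{A0}−C_A)−C_P = 2.010 mol/L; S̃_{P/Q} = 0.9176/2.010 = 0.457.

0.457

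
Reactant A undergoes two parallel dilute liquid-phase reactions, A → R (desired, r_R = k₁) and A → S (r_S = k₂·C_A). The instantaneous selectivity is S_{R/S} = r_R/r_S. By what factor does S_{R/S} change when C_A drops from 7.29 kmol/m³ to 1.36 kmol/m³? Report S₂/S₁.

5.36

S_{R/S} = (k₁/k₂)·C_A⁻¹, so S₂/S₁ = (C_{A,2}/C_{A,1})⁻¹.
= 7.29/1.36 = 5.36.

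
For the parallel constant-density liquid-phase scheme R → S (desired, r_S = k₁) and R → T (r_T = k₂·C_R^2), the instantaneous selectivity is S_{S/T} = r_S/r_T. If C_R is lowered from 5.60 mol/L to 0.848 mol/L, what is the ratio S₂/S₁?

S_{S/T} = (k₁/k₂)·C_R^-2, so S₂/S₁ = (C_{R,2}/C_{R,1})^-2.
= (0.848/5.60)^(-2) = (0.1514)^(-2) = 43.6.
Selectivity toward S rises as C_R falls — low-concentration operation is favoured.

43.6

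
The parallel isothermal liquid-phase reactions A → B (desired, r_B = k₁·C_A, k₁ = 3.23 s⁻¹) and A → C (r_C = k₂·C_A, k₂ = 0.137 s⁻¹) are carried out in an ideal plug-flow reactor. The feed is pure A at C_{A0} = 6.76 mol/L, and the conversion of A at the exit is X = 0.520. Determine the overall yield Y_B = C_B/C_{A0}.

C_A = C_{A0}(1−X) = 3.245 mol/L.
Both paths are first order in A, so the instantaneous fraction to B is constant: dC_B/d(−C_A) = k₁/(k₁+k₂) = 0.9593.
C_B = 0.9593·(C_{A0}−C_A) = 0.9593×3.515 = 3.37 mol/L.
Y_B = C_B/C_{A0} = 3.372/6.76 = 0.499.

0.499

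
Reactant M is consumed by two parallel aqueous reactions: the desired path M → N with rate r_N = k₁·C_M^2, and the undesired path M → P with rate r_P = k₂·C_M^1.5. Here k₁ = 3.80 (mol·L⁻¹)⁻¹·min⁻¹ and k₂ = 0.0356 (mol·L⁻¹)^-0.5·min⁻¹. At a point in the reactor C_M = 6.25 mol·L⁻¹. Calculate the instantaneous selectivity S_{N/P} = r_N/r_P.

267

S_{N/P} = r_N/r_P = (k₁·C_M^2)/(k₂·C_M^1.5) = (k₁/k₂)·C_M^0.5.
= (3.80×6.250^2) / (0.0356×6.250^1.5) = 148.4/0.5563 = 267.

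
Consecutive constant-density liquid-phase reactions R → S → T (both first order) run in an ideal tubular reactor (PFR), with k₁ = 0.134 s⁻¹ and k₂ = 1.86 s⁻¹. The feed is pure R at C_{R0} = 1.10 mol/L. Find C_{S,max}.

Evaluating C_S at τ_opt = ln(k₂/k₁)/(k₂−k₁) gives C_{S,max}/C_{R0} = (k₁/k₂)^[k₂/(k₂−k₁)].
= (0.134/1.86)^(1.86/(1.86−0.134)) = (0.07204)^(1.078) = 0.05874.
C_{S,max} = 0.05874×1.10 = 0.0646 mol/L.

0.0646 mol/L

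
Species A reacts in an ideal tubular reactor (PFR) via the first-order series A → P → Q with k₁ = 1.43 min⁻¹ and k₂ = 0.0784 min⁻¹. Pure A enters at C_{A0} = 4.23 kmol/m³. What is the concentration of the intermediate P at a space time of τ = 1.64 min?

Solving the coupled first-order balances gives C_P(τ) = [k₁/(k₂−k₁)]·C_{A0}·(e^(−k₁τ) − e^(−k₂τ)).
e^(−k₁τ) = e^(−1.43×1.64) = e^(−2.345) = 0.09583; e^(−k₂τ) = e^(−0.1286) = 0.8793.
C_P = 1.43×4.23/(0.0784−1.43) × (0.09583−0.8793) = (-4.475)×(-0.7835) = 3.507 kmol/m³.

3.51 kmol/m³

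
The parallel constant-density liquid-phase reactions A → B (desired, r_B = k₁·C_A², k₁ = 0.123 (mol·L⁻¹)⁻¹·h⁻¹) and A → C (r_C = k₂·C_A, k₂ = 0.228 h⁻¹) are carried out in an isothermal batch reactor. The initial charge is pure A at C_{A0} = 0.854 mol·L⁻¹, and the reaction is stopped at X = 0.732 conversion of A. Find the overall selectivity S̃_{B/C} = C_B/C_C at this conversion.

C_A = C_{A0}(1−X) = 0.2289 mol·L⁻¹.
Along a PFR/batch, dC_C/dC_A = −r_C/(r_B+r_C) = −k₂/(k₂+k₁·C_A).
Integrating from C_{A0} to C_A: C_C = (0.228/0.123)·ln[(0.228+0.123·0.854)/(0.228+0.123·0.229)] = 1.854·ln(0.3330/0.2562) = 0.4866 mol·L⁻¹.
Then C_B = (C_{A0}−C_A) − C_C = 0.6251 − 0.4866 = 0.1385 mol·L⁻¹.
S̃_{B/C} = C_B/C_C = 0.1385/0.4866 = 0.285.

0.285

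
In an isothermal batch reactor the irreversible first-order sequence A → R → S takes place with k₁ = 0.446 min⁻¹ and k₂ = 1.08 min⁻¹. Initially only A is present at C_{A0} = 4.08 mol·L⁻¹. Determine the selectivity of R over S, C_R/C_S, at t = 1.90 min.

The intermediate concentration in a first-order A→B→C sequence is C_R = k₁C_{A0}(e^(−k₁t) − e^(−k₂t))/(k₂−k₁).
e^(−k₁t) = e^(−0.446×1.90) = e^(−0.8474) = 0.4285; e^(−k₂t) = e^(−2.052) = 0.1285.
C_R = 0.446×4.08/(1.08−0.446) × (0.4285−0.1285) = 2.870×0.3000 = 0.8612 mol·L⁻¹.
C_A = C_{A0}e^(−k₁t) = 1.748 mol·L⁻¹, so C_S = C_{A0}−C_A−C_R = 1.470 mol·L⁻¹; C_R/C_S = 0.586.

0.586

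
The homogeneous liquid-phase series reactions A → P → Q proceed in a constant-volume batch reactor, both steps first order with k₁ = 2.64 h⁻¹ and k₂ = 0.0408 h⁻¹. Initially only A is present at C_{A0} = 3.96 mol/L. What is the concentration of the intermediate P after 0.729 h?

3.32 mol/L

Solving the coupled first-order balances gives C_P(t) = [k₁/(k₂−k₁)]·C_{A0}·(e^(−k₁t) − e^(−k₂t)).
e^(−k₁t) = e^(−2.64×0.729) = e^(−1.925) = 0.1459; e^(−k₂t) = e^(−0.02974) = 0.9707.
C_P = 2.64×3.96/(0.0408−2.64) × (0.1459−0.9707) = (-4.022)×(-0.8248) = 3.317 mol/L.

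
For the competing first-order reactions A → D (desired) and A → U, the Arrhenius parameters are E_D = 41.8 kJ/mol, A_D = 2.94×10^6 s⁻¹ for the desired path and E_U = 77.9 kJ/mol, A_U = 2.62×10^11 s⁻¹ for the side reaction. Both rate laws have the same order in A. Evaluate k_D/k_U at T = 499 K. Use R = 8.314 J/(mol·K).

Since both paths have the same order in A, the concentration cancels and S_{D/U} = k_D/k_U = (A_D/A_U)·exp[(E_U−E_D)/(RT)].
(E_U−E_D)/(RT) = (77.9−41.8)×10³/(8.314×499) = 36100/4149 = 8.702.
k_D/k_U = (2.94×10^6/2.62×10^11)·exp(8.702) = 1.122×10^-5 × 6012 = 0.0675.
Since E_D < E_U, lowering the temperature improves selectivity toward D.

0.0675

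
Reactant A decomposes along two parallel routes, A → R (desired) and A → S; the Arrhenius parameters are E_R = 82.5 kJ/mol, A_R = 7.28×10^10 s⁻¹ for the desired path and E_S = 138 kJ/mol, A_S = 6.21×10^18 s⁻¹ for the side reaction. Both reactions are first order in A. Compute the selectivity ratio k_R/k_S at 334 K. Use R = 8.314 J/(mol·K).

k_R/k_S = (A_R/A_S)·exp[−(E_R−E_S)/(RT)] = (A_R/A_S)·exp[(E_S−E_R)/(RT)].
(E_S−E_R)/(RT) = (138−82.5)×10³/(8.314×334) = 55500/2777 = 19.99.
k_R/k_S = (7.28×10^10/6.21×10^18)·exp(19.99) = 1.172×10^-8 × 4.787×10^8 = 5.61.
Since E_R < E_S, lowering the temperature improves selectivity toward R.

5.61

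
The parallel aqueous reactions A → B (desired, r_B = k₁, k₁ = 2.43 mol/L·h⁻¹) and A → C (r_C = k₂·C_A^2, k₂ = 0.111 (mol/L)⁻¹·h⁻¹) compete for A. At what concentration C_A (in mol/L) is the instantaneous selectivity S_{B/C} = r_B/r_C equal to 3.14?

2.64 mol/L

S_{B/C} = (k₁/k₂)·C_A^-2 ⇒ C_A = (S·k₂/k₁)^(-0.5).
= (3.14×0.111/2.43)^(-0.5) = (0.1434)^(-0.5) = 2.64 mol/L.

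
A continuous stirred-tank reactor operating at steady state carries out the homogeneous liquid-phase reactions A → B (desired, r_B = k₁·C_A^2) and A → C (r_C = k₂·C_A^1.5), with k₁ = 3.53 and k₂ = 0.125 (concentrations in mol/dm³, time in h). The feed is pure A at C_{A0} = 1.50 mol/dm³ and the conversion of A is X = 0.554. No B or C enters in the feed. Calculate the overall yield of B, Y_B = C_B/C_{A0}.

0.531

Exit C_A = C_{A0}(1−X) = 1.50×0.446 = 0.6690 mol/dm³.
A CSTR operates uniformly at the exit composition, giving r_B = 1.580 and r_C = 0.06840 (each k·C_A^n at C_A = 0.6690).
Fraction of consumed A going to B: r_B/(r_B+r_C) = 0.9585.
C_B = 0.9585·C_{A0}·X = 0.9585×1.50×0.554 = 0.797 mol/dm³; Y_B = C_B/C_{A0} = 0.531.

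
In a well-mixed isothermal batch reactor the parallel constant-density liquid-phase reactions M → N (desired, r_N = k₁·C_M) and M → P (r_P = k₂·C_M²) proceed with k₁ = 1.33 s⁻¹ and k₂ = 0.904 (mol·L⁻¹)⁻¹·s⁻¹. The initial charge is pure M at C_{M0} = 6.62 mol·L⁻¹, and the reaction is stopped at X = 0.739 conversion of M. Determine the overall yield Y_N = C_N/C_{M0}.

0.206

C_M = C_{M0}(1−X) = 1.728 mol·L⁻¹.
Along a PFR/batch, dC_N/dC_M = −r_N/(r_N+r_P) = −k₁/(k₁+k₂·C_M).
Integrating from C_{M0} to C_M: C_N = (1.33/0.904)·ln[(1.33+0.904·6.62)/(1.33+0.904·1.73)] = 1.471·ln(7.314/2.892) = 1.365 mol·L⁻¹.
Y_N = C_N/C_{M0} = 1.365/6.62 = 0.206.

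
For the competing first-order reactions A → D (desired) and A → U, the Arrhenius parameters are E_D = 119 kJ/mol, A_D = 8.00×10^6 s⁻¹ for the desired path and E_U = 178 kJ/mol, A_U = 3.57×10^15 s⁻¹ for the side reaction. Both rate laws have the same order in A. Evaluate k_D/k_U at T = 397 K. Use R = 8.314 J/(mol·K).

0.130

Since both paths have the same order in A, the concentration cancels and S_{D/U} = k_D/k_U = (A_D/A_U)·exp[(E_U−E_D)/(RT)].
(E_U−E_D)/(RT) = (178−119)×10³/(8.314×397) = 59000/3301 = 17.88.
k_D/k_U = (8.00×10^6/3.57×10^15)·exp(17.88) = 2.241×10^-9 × 5.796×10^7 = 0.130.
Since E_D < E_U, lowering the temperature improves selectivity toward D.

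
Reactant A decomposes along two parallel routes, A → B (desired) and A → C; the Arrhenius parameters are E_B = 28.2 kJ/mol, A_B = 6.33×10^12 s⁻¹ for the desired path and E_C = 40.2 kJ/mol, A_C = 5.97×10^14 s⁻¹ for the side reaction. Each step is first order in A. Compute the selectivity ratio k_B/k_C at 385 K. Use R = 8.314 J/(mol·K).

0.450

k_B/k_C = (A_B/A_C)·exp[−(E_B−E_C)/(RT)] = (A_B/A_C)·exp[(E_C−E_B)/(RT)].
(E_C−E_B)/(RT) = (40.2−28.2)×10³/(8.314×385) = 12000/3201 = 3.749.
k_B/k_C = (6.33×10^12/5.97×10^14)·exp(3.749) = 0.01060 × 42.48 = 0.450.
Since E_B < E_C, lowering the temperature improves selectivity toward B.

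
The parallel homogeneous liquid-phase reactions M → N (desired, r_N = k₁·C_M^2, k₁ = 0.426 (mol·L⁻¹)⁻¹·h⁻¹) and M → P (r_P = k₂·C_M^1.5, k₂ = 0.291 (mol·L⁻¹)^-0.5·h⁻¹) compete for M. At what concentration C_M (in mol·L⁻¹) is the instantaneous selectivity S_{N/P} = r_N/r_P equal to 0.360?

0.0605 mol·L⁻¹

S_{N/P} = (k₁/k₂)·C_M^0.5 ⇒ C_M = (S·k₂/k₁)^(2).
= (0.360×0.291/0.426)^(2) = (0.2459)^(2) = 0.0605 mol·L⁻¹.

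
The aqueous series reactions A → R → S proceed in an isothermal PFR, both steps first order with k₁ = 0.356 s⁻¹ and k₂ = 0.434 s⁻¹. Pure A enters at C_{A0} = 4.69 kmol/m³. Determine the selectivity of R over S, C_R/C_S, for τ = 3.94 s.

For first-order series with pure A initially, C_R(τ) = k₁C_{A0}/(k₂−k₁)·(e^(−k₁τ) − e^(−k₂τ)).
e^(−k₁τ) = e^(−0.356×3.94) = e^(−1.403) = 0.2459; e^(−k₂τ) = e^(−1.710) = 0.1809.
C_R = 0.356×4.69/(0.434−0.356) × (0.2459−0.1809) = 21.41×0.06507 = 1.393 kmol/m³.
C_A = C_{A0}e^(−k₁τ) = 1.153 kmol/m³, so C_S = C_{A0}−C_A−C_R = 2.144 kmol/m³; C_R/C_S = 0.650.

0.650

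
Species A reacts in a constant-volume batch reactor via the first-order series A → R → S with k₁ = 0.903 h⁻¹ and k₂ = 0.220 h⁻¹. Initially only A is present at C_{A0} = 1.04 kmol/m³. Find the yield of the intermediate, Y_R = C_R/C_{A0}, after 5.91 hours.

0.354

For first-order series with pure A initially, C_R(t) = k₁C_{A0}/(k₂−k₁)·(e^(−k₁t) − e^(−k₂t)).
e^(−k₁t) = e^(−0.903×5.91) = e^(−5.337) = 0.004812; e^(−k₂t) = e^(−1.300) = 0.2725.
C_R = 0.903×1.04/(0.220−0.903) × (0.004812−0.2725) = (-1.375)×(-0.2677) = 0.3680 kmol/m³.
Y_R = C_R/C_{A0} = 0.3680/1.04 = 0.354.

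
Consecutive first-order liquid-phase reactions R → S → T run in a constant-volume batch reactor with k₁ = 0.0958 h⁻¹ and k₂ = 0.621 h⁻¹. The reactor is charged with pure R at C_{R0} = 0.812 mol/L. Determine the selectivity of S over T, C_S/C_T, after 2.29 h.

Solving the coupled first-order balances gives C_S(t) = [k₁/(k₂−k₁)]·C_{R0}·(e^(−k₁t) − e^(−k₂t)).
e^(−k₁t) = e^(−0.0958×2.29) = e^(−0.2194) = 0.8030; e^(−k₂t) = e^(−1.422) = 0.2412.
C_S = 0.0958×0.812/(0.621−0.0958) × (0.8030−0.2412) = 0.1481×0.5618 = 0.08321 mol/L.
C_R = C_{R0}e^(−k₁t) = 0.6520 mol/L, so C_T = C_{R0}−C_R−C_S = 0.07674 mol/L; C_S/C_T = 1.08.

1.08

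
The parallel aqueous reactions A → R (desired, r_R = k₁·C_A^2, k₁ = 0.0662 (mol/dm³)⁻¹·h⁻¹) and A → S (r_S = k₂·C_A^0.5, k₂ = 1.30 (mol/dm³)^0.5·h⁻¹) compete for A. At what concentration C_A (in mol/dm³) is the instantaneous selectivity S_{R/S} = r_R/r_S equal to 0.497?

S_{R/S} = (k₁/k₂)·C_A^1.5 ⇒ C_A = (S·k₂/k₁)^(1/1.5).
= (0.497×1.30/0.0662)^(0.6667) = (9.760)^(0.6667) = 4.57 mol/dm³.

4.57 mol/dm³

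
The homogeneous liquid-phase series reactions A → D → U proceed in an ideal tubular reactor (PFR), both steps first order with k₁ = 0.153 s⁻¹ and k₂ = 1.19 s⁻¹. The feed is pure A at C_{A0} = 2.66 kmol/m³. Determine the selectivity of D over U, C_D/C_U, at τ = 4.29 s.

0.186

The intermediate concentration in a first-order A→B→C sequence is C_D = k₁C_{A0}(e^(−k₁τ) − e^(−k₂τ))/(k₂−k₁).
e^(−k₁τ) = e^(−0.153×4.29) = e^(−0.6564) = 0.5187; e^(−k₂τ) = e^(−5.105) = 0.006066.
C_D = 0.153×2.66/(1.19−0.153) × (0.5187−0.006066) = 0.3925×0.5127 = 0.2012 kmol/m³.
C_A = C_{A0}e^(−k₁τ) = 1.380 kmol/m³, so C_U = C_{A0}−C_A−C_D = 1.079 kmol/m³; C_D/C_U = 0.186.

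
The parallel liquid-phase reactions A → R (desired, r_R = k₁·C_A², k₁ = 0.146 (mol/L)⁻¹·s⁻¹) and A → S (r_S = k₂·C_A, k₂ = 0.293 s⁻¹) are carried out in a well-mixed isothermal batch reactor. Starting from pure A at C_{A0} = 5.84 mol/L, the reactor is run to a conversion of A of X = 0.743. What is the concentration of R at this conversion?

2.72 mol/L

C_A = C_{A0}(1−X) = 1.501 mol/L.
Along a PFR/batch, dC_S/dC_A = −r_S/(r_R+r_S) = −k₂/(k₂+k₁·C_A).
Integrating from C_{A0} to C_A: C_S = (0.293/0.146)·ln[(0.293+0.146·5.84)/(0.293+0.146·1.50)] = 2.007·ln(1.146/0.5121) = 1.616 mol/L.
Then C_R = (C_{A0}−C_A) − C_S = 4.339 − 1.616 = 2.723 mol/L.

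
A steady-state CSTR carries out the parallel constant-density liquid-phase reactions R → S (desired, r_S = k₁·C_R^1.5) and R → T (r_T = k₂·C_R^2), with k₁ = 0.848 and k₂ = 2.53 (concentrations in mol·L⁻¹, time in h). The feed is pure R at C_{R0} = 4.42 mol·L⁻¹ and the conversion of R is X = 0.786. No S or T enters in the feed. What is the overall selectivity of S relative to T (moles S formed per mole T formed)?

Exit C_R = C_{R0}(1−X) = 4.42×0.214 = 0.9459 mol·L⁻¹.
A CSTR operates uniformly at the exit composition, giving r_S = 0.7801 and r_T = 2.264 (each k·C_R^n at C_R = 0.9459).
Overall selectivity = C_S/C_T = r_Sτ/(r_Tτ) = r_S/r_T = 0.345.

0.345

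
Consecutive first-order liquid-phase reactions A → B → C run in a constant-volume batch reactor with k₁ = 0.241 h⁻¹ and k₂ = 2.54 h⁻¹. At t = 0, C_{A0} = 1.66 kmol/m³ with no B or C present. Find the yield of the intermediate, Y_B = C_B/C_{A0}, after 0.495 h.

0.0632

Solving the coupled first-order balances gives C_B(t) = [k₁/(k₂−k₁)]·C_{A0}·(e^(−k₁t) − e^(−k₂t)).
e^(−k₁t) = e^(−0.241×0.495) = e^(−0.1193) = 0.8875; e^(−k₂t) = e^(−1.257) = 0.2844.
C_B = 0.241×1.66/(2.54−0.241) × (0.8875−0.2844) = 0.1740×0.6031 = 0.1050 kmol/m³.
Y_B = C_B/C_{A0} = 0.1050/1.66 = 0.0632.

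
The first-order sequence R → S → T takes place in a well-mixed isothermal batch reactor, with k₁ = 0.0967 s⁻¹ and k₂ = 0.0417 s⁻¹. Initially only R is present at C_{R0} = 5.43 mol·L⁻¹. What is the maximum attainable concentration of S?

Evaluating C_S at t_opt = ln(k₂/k₁)/(k₂−k₁) gives C_{S,max}/C_{R0} = (k₁/k₂)^[k₂/(k₂−k₁)].
= (0.0967/0.0417)^(0.0417/(0.0417−0.0967)) = (2.319)^(-0.7582) = 0.5285.
C_{S,max} = 0.5285×5.43 = 2.87 mol·L⁻¹.

2.87 mol·L⁻¹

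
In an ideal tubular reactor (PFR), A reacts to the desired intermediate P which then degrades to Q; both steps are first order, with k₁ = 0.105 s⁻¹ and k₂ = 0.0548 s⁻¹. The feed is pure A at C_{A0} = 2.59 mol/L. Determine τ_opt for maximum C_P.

13.0 s

Setting dC_P/dτ = 0 gives τ_opt = ln(k₂/k₁)/(k₂−k₁).
= ln(0.0548/0.105)/(0.0548−0.105) = ln(0.5219)/-0.05020 = -0.6503/-0.05020 = 13.0 s.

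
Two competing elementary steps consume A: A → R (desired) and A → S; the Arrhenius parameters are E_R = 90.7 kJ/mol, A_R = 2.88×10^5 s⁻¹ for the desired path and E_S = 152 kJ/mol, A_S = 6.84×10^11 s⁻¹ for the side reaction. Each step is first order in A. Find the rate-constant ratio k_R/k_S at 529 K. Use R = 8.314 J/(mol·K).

0.476

With equal orders, S_{R/S} = k_R/k_S = (A_R/A_S)·exp[(E_S−E_R)/(RT)].
(E_S−E_R)/(RT) = (152−90.7)×10³/(8.314×529) = 61300/4398 = 13.94.
k_R/k_S = (2.88×10^5/6.84×10^11)·exp(13.94) = 4.211×10^-7 × 1.130×10^6 = 0.476.
Since E_R < E_S, lowering the temperature improves selectivity toward R.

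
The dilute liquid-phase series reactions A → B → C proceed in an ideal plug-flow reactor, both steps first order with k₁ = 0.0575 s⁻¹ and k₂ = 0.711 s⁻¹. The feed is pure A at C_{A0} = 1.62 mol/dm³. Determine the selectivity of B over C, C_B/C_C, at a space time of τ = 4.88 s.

The intermediate concentration in a first-order A→B→C sequence is C_B = k₁C_{A0}(e^(−k₁τ) − e^(−k₂τ))/(k₂−k₁).
e^(−k₁τ) = e^(−0.0575×4.88) = e^(−0.2806) = 0.7553; e^(−k₂τ) = e^(−3.470) = 0.03113.
C_B = 0.0575×1.62/(0.711−0.0575) × (0.7553−0.03113) = 0.1425×0.7242 = 0.1032 mol/dm³.
C_A = C_{A0}e^(−k₁τ) = 1.224 mol/dm³, so C_C = C_{A0}−C_A−C_B = 0.2931 mol/dm³; C_B/C_C = 0.352.

0.352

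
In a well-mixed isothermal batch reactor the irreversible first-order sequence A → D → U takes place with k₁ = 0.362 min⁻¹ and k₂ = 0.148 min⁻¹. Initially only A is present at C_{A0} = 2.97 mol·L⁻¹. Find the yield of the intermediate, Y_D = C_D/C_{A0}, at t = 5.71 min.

Solving the coupled first-order balances gives C_D(t) = [k₁/(k₂−k₁)]·C_{A0}·(e^(−k₁t) − e^(−k₂t)).
e^(−k₁t) = e^(−0.362×5.71) = e^(−2.067) = 0.1266; e^(−k₂t) = e^(−0.8451) = 0.4295.
C_D = 0.362×2.97/(0.148−0.362) × (0.1266−0.4295) = (-5.024)×(-0.3030) = 1.522 mol·L⁻¹.
Y_D = C_D/C_{A0} = 1.522/2.97 = 0.512.

0.512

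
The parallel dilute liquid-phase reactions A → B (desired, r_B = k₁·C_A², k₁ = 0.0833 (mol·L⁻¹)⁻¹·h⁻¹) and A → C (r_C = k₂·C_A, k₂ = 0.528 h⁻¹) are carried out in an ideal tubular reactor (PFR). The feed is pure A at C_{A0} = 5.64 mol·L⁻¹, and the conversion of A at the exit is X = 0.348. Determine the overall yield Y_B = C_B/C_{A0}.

0.147

C_A = C_{A0}(1−X) = 3.677 mol·L⁻¹.
Along a PFR/batch, dC_C/dC_A = −r_C/(r_B+r_C) = −k₂/(k₂+k₁·C_A).
Integrating from C_{A0} to C_A: C_C = (0.528/0.0833)·ln[(0.528+0.0833·5.64)/(0.528+0.0833·3.68)] = 6.339·ln(0.9978/0.8343) = 1.134 mol·L⁻¹.
Then C_B = (C_{A0}−C_A) − C_C = 1.963 − 1.134 = 0.8284 mol·L⁻¹.
Y_B = C_B/C_{A0} = 0.8284/5.64 = 0.147.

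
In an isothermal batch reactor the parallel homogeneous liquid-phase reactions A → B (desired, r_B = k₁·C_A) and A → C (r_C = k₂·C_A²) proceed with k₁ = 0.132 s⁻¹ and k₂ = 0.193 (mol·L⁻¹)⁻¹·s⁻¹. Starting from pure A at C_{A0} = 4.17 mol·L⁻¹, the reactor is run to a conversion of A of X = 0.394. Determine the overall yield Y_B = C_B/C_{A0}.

C_A = C_{A0}(1−X) = 2.527 mol·L⁻¹.
Along a PFR/batch, dC_B/dC_A = −r_B/(r_B+r_C) = −k₁/(k₁+k₂·C_A).
Integrating from C_{A0} to C_A: C_B = (0.132/0.193)·ln[(0.132+0.193·4.17)/(0.132+0.193·2.53)] = 0.6839·ln(0.9368/0.6197) = 0.2826 mol·L⁻¹.
Y_B = C_B/C_{A0} = 0.2826/4.17 = 0.0678.

0.0678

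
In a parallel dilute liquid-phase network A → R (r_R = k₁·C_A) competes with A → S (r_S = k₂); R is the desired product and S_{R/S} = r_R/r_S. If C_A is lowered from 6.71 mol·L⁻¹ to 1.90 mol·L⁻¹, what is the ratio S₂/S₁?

0.283

S_{R/S} = (k₁/k₂)·C_A, so S₂/S₁ = (C_{A,2}/C_{A,1}).
= 1.90/6.71 = 0.283.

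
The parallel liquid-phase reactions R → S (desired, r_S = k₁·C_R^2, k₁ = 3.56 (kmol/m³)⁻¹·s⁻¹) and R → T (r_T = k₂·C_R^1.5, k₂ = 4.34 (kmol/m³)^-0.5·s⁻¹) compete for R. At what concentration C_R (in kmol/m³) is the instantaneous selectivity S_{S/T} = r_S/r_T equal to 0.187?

S_{S/T} = (k₁/k₂)·C_R^0.5 ⇒ C_R = (S·k₂/k₁)^(2).
= (0.187×4.34/3.56)^(2) = (0.2280)^(2) = 0.0520 kmol/m³.

0.0520 kmol/m³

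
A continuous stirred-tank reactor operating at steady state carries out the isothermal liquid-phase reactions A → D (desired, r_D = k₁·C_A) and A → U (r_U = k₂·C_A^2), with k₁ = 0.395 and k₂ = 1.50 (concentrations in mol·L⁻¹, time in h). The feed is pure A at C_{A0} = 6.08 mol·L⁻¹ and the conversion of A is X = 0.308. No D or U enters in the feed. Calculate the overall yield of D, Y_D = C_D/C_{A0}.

Exit C_A = C_{A0}(1−X) = 6.08×0.692 = 4.207 mol·L⁻¹.
Rates in a CSTR are evaluated at the outlet concentration: r_D = 0.395×4.207 = 1.662, r_U = 1.50×4.207^2 = 26.55.
Fraction of consumed A going to D: r_D/(r_D+r_U) = 0.05890.
C_D = 0.05890·C_{A0}·X = 0.05890×6.08×0.308 = 0.110 mol·L⁻¹; Y_D = C_D/C_{A0} = 0.0181.

0.0181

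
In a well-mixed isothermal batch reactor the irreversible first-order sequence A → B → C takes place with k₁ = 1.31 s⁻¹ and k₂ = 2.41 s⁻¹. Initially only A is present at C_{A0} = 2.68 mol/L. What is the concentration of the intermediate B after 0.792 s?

0.658 mol/L

Solving the coupled first-order balances gives C_B(t) = [k₁/(k₂−k₁)]·C_{A0}·(e^(−k₁t) − e^(−k₂t)).
e^(−k₁t) = e^(−1.31×0.792) = e^(−1.038) = 0.3543; e^(−k₂t) = e^(−1.909) = 0.1483.
C_B = 1.31×2.68/(2.41−1.31) × (0.3543−0.1483) = 3.192×0.2061 = 0.6577 mol/L.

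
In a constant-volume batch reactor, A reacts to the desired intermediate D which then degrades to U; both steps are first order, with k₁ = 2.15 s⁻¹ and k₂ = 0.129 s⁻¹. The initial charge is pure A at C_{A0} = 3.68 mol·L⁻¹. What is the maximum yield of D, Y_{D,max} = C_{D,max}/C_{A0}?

0.836

Evaluating C_D at t_opt = ln(k₂/k₁)/(k₂−k₁) gives C_{D,max}/C_{A0} = (k₁/k₂)^[k₂/(k₂−k₁)].
= (2.15/0.129)^(0.129/(0.129−2.15)) = (16.67)^(-0.06383) = 0.8356.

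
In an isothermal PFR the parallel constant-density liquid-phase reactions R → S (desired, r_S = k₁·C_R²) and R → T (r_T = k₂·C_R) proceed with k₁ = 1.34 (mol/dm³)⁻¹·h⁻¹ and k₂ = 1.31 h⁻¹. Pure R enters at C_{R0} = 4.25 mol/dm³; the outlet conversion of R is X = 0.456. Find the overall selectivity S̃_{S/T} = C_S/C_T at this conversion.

3.28

C_R = C_{R0}(1−X) = 2.312 mol/dm³.
Along a PFR/batch, dC_T/dC_R = −r_T/(r_S+r_T) = −k₂/(k₂+k₁·C_R).
Integrating from C_{R0} to C_R: C_T = (1.31/1.34)·ln[(1.31+1.34·4.25)/(1.31+1.34·2.31)] = 0.9776·ln(7.005/4.408) = 0.4528 mol/dm³.
Then C_S = (C_{R0}−C_R) − C_T = 1.938 − 0.4528 = 1.485 mol/dm³.
S̃_{S/T} = C_S/C_T = 1.485/0.4528 = 3.28.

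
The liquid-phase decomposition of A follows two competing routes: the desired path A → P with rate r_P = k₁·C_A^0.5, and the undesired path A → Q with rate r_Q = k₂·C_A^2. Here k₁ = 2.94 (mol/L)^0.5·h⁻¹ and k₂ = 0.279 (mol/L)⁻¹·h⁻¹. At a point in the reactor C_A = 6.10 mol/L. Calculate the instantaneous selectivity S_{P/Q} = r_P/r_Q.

S_{P/Q} = r_P/r_Q = (k₁·C_A^0.5)/(k₂·C_A^2) = (k₁/k₂)·C_A^-1.5.
= (2.94×6.100^0.5) / (0.279×6.100^2) = 7.261/10.38 = 0.699.
The undesired path is higher order in A, so low C_A (CSTR or dilute feed) favours P.

0.699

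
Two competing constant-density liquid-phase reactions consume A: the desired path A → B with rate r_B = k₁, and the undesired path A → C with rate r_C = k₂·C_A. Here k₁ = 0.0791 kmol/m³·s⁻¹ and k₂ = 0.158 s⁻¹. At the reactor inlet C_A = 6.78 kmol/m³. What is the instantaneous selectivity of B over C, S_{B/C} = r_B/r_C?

S_{B/C} = r_B/r_C = (k₁)/(k₂·C_A) = (k₁/k₂)·C_A⁻¹.
= (0.0791) / (0.158×6.780) = 0.07910/1.071 = 0.0738.
The undesired path is higher order in A, so low C_A (CSTR or dilute feed) favours B.

0.0738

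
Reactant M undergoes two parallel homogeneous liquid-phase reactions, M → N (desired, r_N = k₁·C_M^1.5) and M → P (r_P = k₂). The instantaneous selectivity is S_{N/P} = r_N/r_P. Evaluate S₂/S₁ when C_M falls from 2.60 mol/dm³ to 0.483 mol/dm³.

S_{N/P} = (k₁/k₂)·C_M^1.5, so S₂/S₁ = (C_{M,2}/C_{M,1})^1.5.
= (0.483/2.60)^1.5 = (0.1858)^1.5 = 0.0801.

0.0801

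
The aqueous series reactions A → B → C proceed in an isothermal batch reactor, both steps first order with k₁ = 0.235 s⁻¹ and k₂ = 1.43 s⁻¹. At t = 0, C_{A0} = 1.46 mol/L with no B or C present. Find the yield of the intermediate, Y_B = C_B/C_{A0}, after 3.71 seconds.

The intermediate concentration in a first-order A→B→C sequence is C_B = k₁C_{A0}(e^(−k₁t) − e^(−k₂t))/(k₂−k₁).
e^(−k₁t) = e^(−0.235×3.71) = e^(−0.8718) = 0.4182; e^(−k₂t) = e^(−5.305) = 0.004965.
C_B = 0.235×1.46/(1.43−0.235) × (0.4182−0.004965) = 0.2871×0.4132 = 0.1186 mol/L.
Y_B = C_B/C_{A0} = 0.1186/1.46 = 0.0813.

0.0813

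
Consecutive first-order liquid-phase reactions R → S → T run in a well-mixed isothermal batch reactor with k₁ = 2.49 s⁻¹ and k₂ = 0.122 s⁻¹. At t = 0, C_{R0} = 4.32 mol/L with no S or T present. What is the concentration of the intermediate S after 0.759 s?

The intermediate concentration in a first-order A→B→C sequence is C_S = k₁C_{R0}(e^(−k₁t) − e^(−k₂t))/(k₂−k₁).
e^(−k₁t) = e^(−2.49×0.759) = e^(−1.890) = 0.1511; e^(−k₂t) = e^(−0.09260) = 0.9116.
C_S = 2.49×4.32/(0.122−2.49) × (0.1511−0.9116) = (-4.543)×(-0.7605) = 3.455 mol/L.

3.45 mol/L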